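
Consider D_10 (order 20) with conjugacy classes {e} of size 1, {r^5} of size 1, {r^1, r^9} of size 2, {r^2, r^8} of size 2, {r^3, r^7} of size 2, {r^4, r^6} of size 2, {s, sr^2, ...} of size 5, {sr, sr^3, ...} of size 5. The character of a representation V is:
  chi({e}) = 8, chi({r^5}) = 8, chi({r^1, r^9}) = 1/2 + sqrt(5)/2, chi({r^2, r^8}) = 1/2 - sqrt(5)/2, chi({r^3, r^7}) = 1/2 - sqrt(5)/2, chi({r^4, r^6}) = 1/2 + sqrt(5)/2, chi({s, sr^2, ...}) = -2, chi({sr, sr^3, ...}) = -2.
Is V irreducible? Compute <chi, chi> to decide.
Not irreducible (reducible): <chi, chi> = 9 > 1.

Details: <chi, chi> = (1/|G|) sum_C |C| * |chi(C)|^2 = (1/20)[1*|8|^2 + 1*|8|^2 + 2*|1/2 + sqrt(5)/2|^2 + 2*|1/2 - sqrt(5)/2|^2 + 2*|1/2 - sqrt(5)/2|^2 + 2*|1/2 + sqrt(5)/2|^2 + 5*|-2|^2 + 5*|-2|^2]
  = (1/20)[(64) + (64) + (sqrt(5) + 3) + (3 - sqrt(5)) + (3 - sqrt(5)) + (sqrt(5) + 3) + (20) + (20)] = 180/20 = 9.
A character is irreducible iff <chi, chi> = 1, so this representation is reducible.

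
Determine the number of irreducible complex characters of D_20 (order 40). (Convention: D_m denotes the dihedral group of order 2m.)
13

Reasoning: The number of irreducible complex representations of a finite group equals its number of conjugacy classes. D_20 has 13 conjugacy classes (n/2 + 3 for n even), so D_20 (order 40) has exactly 13 irreducible complex representations.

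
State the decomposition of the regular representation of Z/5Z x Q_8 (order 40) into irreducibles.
Each irreducible V_i of dimension d_i appears with multiplicity d_i, i.e. rho_reg = (direct sum over all irreducibles V_i) d_i V_i. The irreducible dimensions for Z/5Z x Q_8 are 1, 1, 1, 1, 1, 1, 1, 1, 1, 1, 1, 1, 1, 1, 1, 1, 1, 1, 1, 1, 2, 2, 2, 2, 2: 20 irreducibles of dimension 1, each with multiplicity 1; 5 irreducibles of dimension 2, each with multiplicity 2. Total dimension 20*1*1 + 5*2*2 = 40 = |G|.

Derivation: General theorem: in the regular representation of a finite group G, each irreducible appears with multiplicity equal to its dimension. Check: dim(rho_reg) = sum d_i^2 = 1 + 1 + 1 + 1 + 1 + 1 + 1 + 1 + 1 + 1 + 1 + 1 + 1 + 1 + 1 + 1 + 1 + 1 + 1 + 1 + 4 + 4 + 4 + 4 + 4 = 40 = |G|.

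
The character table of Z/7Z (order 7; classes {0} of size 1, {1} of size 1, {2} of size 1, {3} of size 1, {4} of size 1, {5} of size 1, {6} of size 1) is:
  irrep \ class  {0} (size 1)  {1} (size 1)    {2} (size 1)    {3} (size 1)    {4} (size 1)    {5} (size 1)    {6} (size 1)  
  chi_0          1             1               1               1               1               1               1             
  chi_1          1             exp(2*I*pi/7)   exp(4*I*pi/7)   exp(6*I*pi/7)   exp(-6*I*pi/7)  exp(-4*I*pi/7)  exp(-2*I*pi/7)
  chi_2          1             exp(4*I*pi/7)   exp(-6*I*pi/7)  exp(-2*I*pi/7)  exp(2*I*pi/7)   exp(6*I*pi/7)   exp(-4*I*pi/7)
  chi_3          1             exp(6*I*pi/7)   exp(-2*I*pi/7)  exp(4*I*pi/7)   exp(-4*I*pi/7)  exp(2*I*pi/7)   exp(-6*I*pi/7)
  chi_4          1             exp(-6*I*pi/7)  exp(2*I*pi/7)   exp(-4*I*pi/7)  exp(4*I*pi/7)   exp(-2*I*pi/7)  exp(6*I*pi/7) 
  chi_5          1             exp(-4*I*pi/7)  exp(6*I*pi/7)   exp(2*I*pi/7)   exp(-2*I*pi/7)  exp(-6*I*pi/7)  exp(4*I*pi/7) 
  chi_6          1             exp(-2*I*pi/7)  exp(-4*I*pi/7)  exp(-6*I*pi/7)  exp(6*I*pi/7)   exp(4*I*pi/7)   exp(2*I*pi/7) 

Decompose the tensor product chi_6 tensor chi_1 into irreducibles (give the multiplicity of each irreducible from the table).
chi_6 tensor chi_1 = chi_0 (all other irreducibles have multiplicity 0).

Details: The character of a tensor product is the pointwise product (chi_6 * chi_1)(C) = chi_6(C) * chi_1(C):
  {0}: (1)*(1), {1}: (exp(-2*I*pi/7))*(exp(2*I*pi/7)), {2}: (exp(-4*I*pi/7))*(exp(4*I*pi/7)), {3}: (exp(-6*I*pi/7))*(exp(6*I*pi/7)), {4}: (exp(6*I*pi/7))*(exp(-6*I*pi/7)), {5}: (exp(4*I*pi/7))*(exp(-4*I*pi/7)), {6}: (exp(2*I*pi/7))*(exp(-2*I*pi/7))
so (chi_6 * chi_1) takes values
  {0} -> 1, {1} -> 1, {2} -> 1, {3} -> 1, {4} -> 1, {5} -> 1, {6} -> 1.
Now take the inner product of this character with each irreducible chi from the table, <chi_6*chi_1, chi> = (1/7) sum_C |C| (chi_6*chi_1)(C) conj(chi(C)):
  <chi_6*chi_1, chi_0> = (1/7)[1*(1)*conj(1) + 1*(1)*conj(1) + 1*(1)*conj(1) + 1*(1)*conj(1) + 1*(1)*conj(1) + 1*(1)*conj(1) + 1*(1)*conj(1)]
      = (1/7)[(1) + (1) + (1) + (1) + (1) + (1) + (1)] = 7/7 = 1
  <chi_6*chi_1, chi_1> = (1/7)[1*(1)*conj(1) + 1*(1)*conj(exp(2*I*pi/7)) + 1*(1)*conj(exp(4*I*pi/7)) + 1*(1)*conj(exp(6*I*pi/7)) + 1*(1)*conj(exp(-6*I*pi/7)) + 1*(1)*conj(exp(-4*I*pi/7)) + 1*(1)*conj(exp(-2*I*pi/7))]
      = (1/7)[(1) + (exp(-2*I*pi/7)) + (exp(-4*I*pi/7)) + (exp(-6*I*pi/7)) + (exp(6*I*pi/7)) + (exp(4*I*pi/7)) + (exp(2*I*pi/7))] = 0/7 = 0
  <chi_6*chi_1, chi_2> = (1/7)[1*(1)*conj(1) + 1*(1)*conj(exp(4*I*pi/7)) + 1*(1)*conj(exp(-6*I*pi/7)) + 1*(1)*conj(exp(-2*I*pi/7)) + 1*(1)*conj(exp(2*I*pi/7)) + 1*(1)*conj(exp(6*I*pi/7)) + 1*(1)*conj(exp(-4*I*pi/7))]
      = (1/7)[(1) + (exp(-4*I*pi/7)) + (exp(6*I*pi/7)) + (exp(2*I*pi/7)) + (exp(-2*I*pi/7)) + (exp(-6*I*pi/7)) + (exp(4*I*pi/7))] = 0/7 = 0
  <chi_6*chi_1, chi_3> = (1/7)[1*(1)*conj(1) + 1*(1)*conj(exp(6*I*pi/7)) + 1*(1)*conj(exp(-2*I*pi/7)) + 1*(1)*conj(exp(4*I*pi/7)) + 1*(1)*conj(exp(-4*I*pi/7)) + 1*(1)*conj(exp(2*I*pi/7)) + 1*(1)*conj(exp(-6*I*pi/7))]
      = (1/7)[(1) + (exp(-6*I*pi/7)) + (exp(2*I*pi/7)) + (exp(-4*I*pi/7)) + (exp(4*I*pi/7)) + (exp(-2*I*pi/7)) + (exp(6*I*pi/7))] = 0/7 = 0
  <chi_6*chi_1, chi_4> = (1/7)[1*(1)*conj(1) + 1*(1)*conj(exp(-6*I*pi/7)) + 1*(1)*conj(exp(2*I*pi/7)) + 1*(1)*conj(exp(-4*I*pi/7)) + 1*(1)*conj(exp(4*I*pi/7)) + 1*(1)*conj(exp(-2*I*pi/7)) + 1*(1)*conj(exp(6*I*pi/7))]
      = (1/7)[(1) + (exp(6*I*pi/7)) + (exp(-2*I*pi/7)) + (exp(4*I*pi/7)) + (exp(-4*I*pi/7)) + (exp(2*I*pi/7)) + (exp(-6*I*pi/7))] = 0/7 = 0
  <chi_6*chi_1, chi_5> = (1/7)[1*(1)*conj(1) + 1*(1)*conj(exp(-4*I*pi/7)) + 1*(1)*conj(exp(6*I*pi/7)) + 1*(1)*conj(exp(2*I*pi/7)) + 1*(1)*conj(exp(-2*I*pi/7)) + 1*(1)*conj(exp(-6*I*pi/7)) + 1*(1)*conj(exp(4*I*pi/7))]
      = (1/7)[(1) + (exp(4*I*pi/7)) + (exp(-6*I*pi/7)) + (exp(-2*I*pi/7)) + (exp(2*I*pi/7)) + (exp(6*I*pi/7)) + (exp(-4*I*pi/7))] = 0/7 = 0
  <chi_6*chi_1, chi_6> = (1/7)[1*(1)*conj(1) + 1*(1)*conj(exp(-2*I*pi/7)) + 1*(1)*conj(exp(-4*I*pi/7)) + 1*(1)*conj(exp(-6*I*pi/7)) + 1*(1)*conj(exp(6*I*pi/7)) + 1*(1)*conj(exp(4*I*pi/7)) + 1*(1)*conj(exp(2*I*pi/7))]
      = (1/7)[(1) + (exp(2*I*pi/7)) + (exp(4*I*pi/7)) + (exp(6*I*pi/7)) + (exp(-6*I*pi/7)) + (exp(-4*I*pi/7)) + (exp(-2*I*pi/7))] = 0/7 = 0
(Exp terms are combined using exp(i*s)*conj(exp(i*t)) = exp(i*(s-t)), and sums of them are collapsed using the identity that for every m > 1 the m distinct m-th roots of unity sum to 0, e.g. 1 + exp(2*I*pi/3) + exp(-2*I*pi/3) = 0.)
Hence the multiplicities are chi_0: 1. Dimension check: dim(chi_6)*dim(chi_1) = 1*1 = 1 and sum (mult * dim) = 1*1 = 1.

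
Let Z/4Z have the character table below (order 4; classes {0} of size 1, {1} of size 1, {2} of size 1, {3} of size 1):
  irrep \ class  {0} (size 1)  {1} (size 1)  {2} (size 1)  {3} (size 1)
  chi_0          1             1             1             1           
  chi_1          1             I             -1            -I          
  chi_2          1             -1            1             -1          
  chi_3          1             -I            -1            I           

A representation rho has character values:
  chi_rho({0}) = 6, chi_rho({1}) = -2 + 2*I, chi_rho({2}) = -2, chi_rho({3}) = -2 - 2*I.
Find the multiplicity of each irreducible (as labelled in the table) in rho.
Multiplicities: chi_0: 0, chi_1: 3, chi_2: 2, chi_3: 1.

Proof sketch: Use <chi_rho, chi> = (1/|G|) sum_C |C| * chi_rho(C) * conj(chi(C)) with |G| = 4 for each irreducible chi in the table:
  <chi_rho, chi_0> = (1/4)[1*(6)*conj(1) + 1*(-2 + 2*I)*conj(1) + 1*(-2)*conj(1) + 1*(-2 - 2*I)*conj(1)]
      = (1/4)[(6) + (-2 + 2*I) + (-2) + (-2 - 2*I)] = 0/4 = 0
  <chi_rho, chi_1> = (1/4)[1*(6)*conj(1) + 1*(-2 + 2*I)*conj(I) + 1*(-2)*conj(-1) + 1*(-2 - 2*I)*conj(-I)]
      = (1/4)[(6) + (2 + 2*I) + (2) + (2 - 2*I)] = 12/4 = 3
  <chi_rho, chi_2> = (1/4)[1*(6)*conj(1) + 1*(-2 + 2*I)*conj(-1) + 1*(-2)*conj(1) + 1*(-2 - 2*I)*conj(-1)]
      = (1/4)[(6) + (2 - 2*I) + (-2) + (2 + 2*I)] = 8/4 = 2
  <chi_rho, chi_3> = (1/4)[1*(6)*conj(1) + 1*(-2 + 2*I)*conj(-I) + 1*(-2)*conj(-1) + 1*(-2 - 2*I)*conj(I)]
      = (1/4)[(6) + (-2 - 2*I) + (2) + (-2 + 2*I)] = 4/4 = 1
(Exp terms are combined using exp(i*s)*conj(exp(i*t)) = exp(i*(s-t)), and sums of them are collapsed using the identity that for every m > 1 the m distinct m-th roots of unity sum to 0, e.g. 1 + exp(2*I*pi/3) + exp(-2*I*pi/3) = 0.)
Dimension check: dim(rho) = sum (mult * dim) = 0*1 + 3*1 + 2*1 + 1*1 = 6 = chi_rho(e) = 6.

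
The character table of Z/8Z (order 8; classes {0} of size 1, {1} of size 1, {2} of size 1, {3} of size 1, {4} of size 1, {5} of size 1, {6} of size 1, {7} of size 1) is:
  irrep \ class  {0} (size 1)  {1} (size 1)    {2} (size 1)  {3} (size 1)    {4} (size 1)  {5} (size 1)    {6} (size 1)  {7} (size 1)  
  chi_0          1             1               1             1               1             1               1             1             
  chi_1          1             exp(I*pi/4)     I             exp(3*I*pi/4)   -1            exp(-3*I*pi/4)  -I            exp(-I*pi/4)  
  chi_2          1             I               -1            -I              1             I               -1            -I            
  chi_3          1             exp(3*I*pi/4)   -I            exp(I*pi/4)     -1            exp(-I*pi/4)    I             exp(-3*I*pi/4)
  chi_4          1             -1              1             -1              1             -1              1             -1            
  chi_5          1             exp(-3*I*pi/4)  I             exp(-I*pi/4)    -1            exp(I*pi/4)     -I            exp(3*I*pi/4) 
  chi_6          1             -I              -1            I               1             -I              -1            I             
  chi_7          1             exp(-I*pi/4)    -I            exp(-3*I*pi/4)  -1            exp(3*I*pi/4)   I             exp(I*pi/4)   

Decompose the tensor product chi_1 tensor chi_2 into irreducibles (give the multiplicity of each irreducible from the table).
chi_1 tensor chi_2 = chi_3 (all other irreducibles have multiplicity 0).

The character of a tensor product is the pointwise product (chi_1 * chi_2)(C) = chi_1(C) * chi_2(C):
  {0}: (1)*(1), {1}: (exp(I*pi/4))*(I), {2}: (I)*(-1), {3}: (exp(3*I*pi/4))*(-I), {4}: (-1)*(1), {5}: (exp(-3*I*pi/4))*(I), {6}: (-I)*(-1), {7}: (exp(-I*pi/4))*(-I)
so (chi_1 * chi_2) takes values
  {0} -> 1, {1} -> exp(3*I*pi/4), {2} -> -I, {3} -> -exp(-3*I*pi/4), {4} -> -1, {5} -> exp(-I*pi/4), {6} -> I, {7} -> -exp(I*pi/4).
Now take the inner product of this character with each irreducible chi from the table, <chi_1*chi_2, chi> = (1/8) sum_C |C| (chi_1*chi_2)(C) conj(chi(C)):
  <chi_1*chi_2, chi_0> = (1/8)[1*(1)*conj(1) + 1*(exp(3*I*pi/4))*conj(1) + 1*(-I)*conj(1) + 1*(-exp(-3*I*pi/4))*conj(1) + 1*(-1)*conj(1) + 1*(exp(-I*pi/4))*conj(1) + 1*(I)*conj(1) + 1*(-exp(I*pi/4))*conj(1)]
      = (1/8)[(1) + (exp(3*I*pi/4)) + (-I) + (-exp(-3*I*pi/4)) + (-1) + (exp(-I*pi/4)) + (I) + (-exp(I*pi/4))] = 0/8 = 0
  <chi_1*chi_2, chi_1> = (1/8)[1*(1)*conj(1) + 1*(exp(3*I*pi/4))*conj(exp(I*pi/4)) + 1*(-I)*conj(I) + 1*(-exp(-3*I*pi/4))*conj(exp(3*I*pi/4)) + 1*(-1)*conj(-1) + 1*(exp(-I*pi/4))*conj(exp(-3*I*pi/4)) + 1*(I)*conj(-I) + 1*(-exp(I*pi/4))*conj(exp(-I*pi/4))]
      = (1/8)[(1) + (I) + (-1) + (-I) + (1) + (I) + (-1) + (-I)] = 0/8 = 0
  <chi_1*chi_2, chi_2> = (1/8)[1*(1)*conj(1) + 1*(exp(3*I*pi/4))*conj(I) + 1*(-I)*conj(-1) + 1*(-exp(-3*I*pi/4))*conj(-I) + 1*(-1)*conj(1) + 1*(exp(-I*pi/4))*conj(I) + 1*(I)*conj(-1) + 1*(-exp(I*pi/4))*conj(-I)]
      = (1/8)[(1) + (-exp(-3*I*pi/4)) + (I) + (-exp(-I*pi/4)) + (-1) + (-exp(I*pi/4)) + (-I) + (-exp(3*I*pi/4))] = 0/8 = 0
  <chi_1*chi_2, chi_3> = (1/8)[1*(1)*conj(1) + 1*(exp(3*I*pi/4))*conj(exp(3*I*pi/4)) + 1*(-I)*conj(-I) + 1*(-exp(-3*I*pi/4))*conj(exp(I*pi/4)) + 1*(-1)*conj(-1) + 1*(exp(-I*pi/4))*conj(exp(-I*pi/4)) + 1*(I)*conj(I) + 1*(-exp(I*pi/4))*conj(exp(-3*I*pi/4))]
      = (1/8)[(1) + (1) + (1) + (1) + (1) + (1) + (1) + (1)] = 8/8 = 1
  <chi_1*chi_2, chi_4> = (1/8)[1*(1)*conj(1) + 1*(exp(3*I*pi/4))*conj(-1) + 1*(-I)*conj(1) + 1*(-exp(-3*I*pi/4))*conj(-1) + 1*(-1)*conj(1) + 1*(exp(-I*pi/4))*conj(-1) + 1*(I)*conj(1) + 1*(-exp(I*pi/4))*conj(-1)]
      = (1/8)[(1) + (-exp(3*I*pi/4)) + (-I) + (exp(-3*I*pi/4)) + (-1) + (-exp(-I*pi/4)) + (I) + (exp(I*pi/4))] = 0/8 = 0
  <chi_1*chi_2, chi_5> = (1/8)[1*(1)*conj(1) + 1*(exp(3*I*pi/4))*conj(exp(-3*I*pi/4)) + 1*(-I)*conj(I) + 1*(-exp(-3*I*pi/4))*conj(exp(-I*pi/4)) + 1*(-1)*conj(-1) + 1*(exp(-I*pi/4))*conj(exp(I*pi/4)) + 1*(I)*conj(-I) + 1*(-exp(I*pi/4))*conj(exp(3*I*pi/4))]
      = (1/8)[(1) + (-I) + (-1) + (I) + (1) + (-I) + (-1) + (I)] = 0/8 = 0
  <chi_1*chi_2, chi_6> = (1/8)[1*(1)*conj(1) + 1*(exp(3*I*pi/4))*conj(-I) + 1*(-I)*conj(-1) + 1*(-exp(-3*I*pi/4))*conj(I) + 1*(-1)*conj(1) + 1*(exp(-I*pi/4))*conj(-I) + 1*(I)*conj(-1) + 1*(-exp(I*pi/4))*conj(I)]
      = (1/8)[(1) + (exp(-3*I*pi/4)) + (I) + (exp(-I*pi/4)) + (-1) + (exp(I*pi/4)) + (-I) + (exp(3*I*pi/4))] = 0/8 = 0
  <chi_1*chi_2, chi_7> = (1/8)[1*(1)*conj(1) + 1*(exp(3*I*pi/4))*conj(exp(-I*pi/4)) + 1*(-I)*conj(-I) + 1*(-exp(-3*I*pi/4))*conj(exp(-3*I*pi/4)) + 1*(-1)*conj(-1) + 1*(exp(-I*pi/4))*conj(exp(3*I*pi/4)) + 1*(I)*conj(I) + 1*(-exp(I*pi/4))*conj(exp(I*pi/4))]
      = (1/8)[(1) + (-1) + (1) + (-1) + (1) + (-1) + (1) + (-1)] = 0/8 = 0
(Exp terms are combined using exp(i*s)*conj(exp(i*t)) = exp(i*(s-t)), and sums of them are collapsed using the identity that for every m > 1 the m distinct m-th roots of unity sum to 0, e.g. 1 + exp(2*I*pi/3) + exp(-2*I*pi/3) = 0.)
Hence the multiplicities are chi_3: 1. Dimension check: dim(chi_1)*dim(chi_2) = 1*1 = 1 and sum (mult * dim) = 1*1 = 1.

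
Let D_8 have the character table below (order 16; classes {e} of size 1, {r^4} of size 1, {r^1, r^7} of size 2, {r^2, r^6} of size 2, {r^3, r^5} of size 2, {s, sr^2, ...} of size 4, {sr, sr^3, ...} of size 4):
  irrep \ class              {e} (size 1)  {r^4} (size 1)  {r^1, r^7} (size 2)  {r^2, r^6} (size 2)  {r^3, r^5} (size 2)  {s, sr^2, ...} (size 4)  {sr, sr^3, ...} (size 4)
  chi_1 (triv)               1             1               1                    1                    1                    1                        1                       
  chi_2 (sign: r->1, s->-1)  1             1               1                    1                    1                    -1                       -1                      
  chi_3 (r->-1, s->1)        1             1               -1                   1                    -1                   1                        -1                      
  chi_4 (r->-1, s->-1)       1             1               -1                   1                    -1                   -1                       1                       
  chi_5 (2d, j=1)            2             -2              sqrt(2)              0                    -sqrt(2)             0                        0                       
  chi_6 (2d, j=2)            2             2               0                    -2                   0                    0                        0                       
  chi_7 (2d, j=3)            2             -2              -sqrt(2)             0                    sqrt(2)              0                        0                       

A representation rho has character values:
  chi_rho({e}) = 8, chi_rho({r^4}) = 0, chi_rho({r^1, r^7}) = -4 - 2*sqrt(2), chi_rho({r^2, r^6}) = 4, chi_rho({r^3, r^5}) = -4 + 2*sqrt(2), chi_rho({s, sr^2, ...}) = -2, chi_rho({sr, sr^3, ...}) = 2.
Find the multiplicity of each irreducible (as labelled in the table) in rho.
Multiplicities: chi_1: 0, chi_2: 0, chi_3: 1, chi_4: 3, chi_5: 0, chi_6: 0, chi_7: 2.

Details: Use <chi_rho, chi> = (1/|G|) sum_C |C| * chi_rho(C) * conj(chi(C)) with |G| = 16 for each irreducible chi in the table:
  <chi_rho, chi_1> = (1/16)[1*(8)*conj(1) + 1*(0)*conj(1) + 2*(-4 - 2*sqrt(2))*conj(1) + 2*(4)*conj(1) + 2*(-4 + 2*sqrt(2))*conj(1) + 4*(-2)*conj(1) + 4*(2)*conj(1)]
      = (1/16)[(8) + (0) + (-8 - 4*sqrt(2)) + (8) + (-8 + 4*sqrt(2)) + (-8) + (8)] = 0/16 = 0
  <chi_rho, chi_2> = (1/16)[1*(8)*conj(1) + 1*(0)*conj(1) + 2*(-4 - 2*sqrt(2))*conj(1) + 2*(4)*conj(1) + 2*(-4 + 2*sqrt(2))*conj(1) + 4*(-2)*conj(-1) + 4*(2)*conj(-1)]
      = (1/16)[(8) + (0) + (-8 - 4*sqrt(2)) + (8) + (-8 + 4*sqrt(2)) + (8) + (-8)] = 0/16 = 0
  <chi_rho, chi_3> = (1/16)[1*(8)*conj(1) + 1*(0)*conj(1) + 2*(-4 - 2*sqrt(2))*conj(-1) + 2*(4)*conj(1) + 2*(-4 + 2*sqrt(2))*conj(-1) + 4*(-2)*conj(1) + 4*(2)*conj(-1)]
      = (1/16)[(8) + (0) + (4*sqrt(2) + 8) + (8) + (8 - 4*sqrt(2)) + (-8) + (-8)] = 16/16 = 1
  <chi_rho, chi_4> = (1/16)[1*(8)*conj(1) + 1*(0)*conj(1) + 2*(-4 - 2*sqrt(2))*conj(-1) + 2*(4)*conj(1) + 2*(-4 + 2*sqrt(2))*conj(-1) + 4*(-2)*conj(-1) + 4*(2)*conj(1)]
      = (1/16)[(8) + (0) + (4*sqrt(2) + 8) + (8) + (8 - 4*sqrt(2)) + (8) + (8)] = 48/16 = 3
  <chi_rho, chi_5> = (1/16)[1*(8)*conj(2) + 1*(0)*conj(-2) + 2*(-4 - 2*sqrt(2))*conj(sqrt(2)) + 2*(4)*conj(0) + 2*(-4 + 2*sqrt(2))*conj(-sqrt(2)) + 4*(-2)*conj(0) + 4*(2)*conj(0)]
      = (1/16)[(16) + (0) + (-8*sqrt(2) - 8) + (0) + (-8 + 8*sqrt(2)) + (0) + (0)] = 0/16 = 0
  <chi_rho, chi_6> = (1/16)[1*(8)*conj(2) + 1*(0)*conj(2) + 2*(-4 - 2*sqrt(2))*conj(0) + 2*(4)*conj(-2) + 2*(-4 + 2*sqrt(2))*conj(0) + 4*(-2)*conj(0) + 4*(2)*conj(0)]
      = (1/16)[(16) + (0) + (0) + (-16) + (0) + (0) + (0)] = 0/16 = 0
  <chi_rho, chi_7> = (1/16)[1*(8)*conj(2) + 1*(0)*conj(-2) + 2*(-4 - 2*sqrt(2))*conj(-sqrt(2)) + 2*(4)*conj(0) + 2*(-4 + 2*sqrt(2))*conj(sqrt(2)) + 4*(-2)*conj(0) + 4*(2)*conj(0)]
      = (1/16)[(16) + (0) + (8 + 8*sqrt(2)) + (0) + (8 - 8*sqrt(2)) + (0) + (0)] = 32/16 = 2
Dimension check: dim(rho) = sum (mult * dim) = 0*1 + 0*1 + 1*1 + 3*1 + 0*2 + 0*2 + 2*2 = 8 = chi_rho(e) = 8.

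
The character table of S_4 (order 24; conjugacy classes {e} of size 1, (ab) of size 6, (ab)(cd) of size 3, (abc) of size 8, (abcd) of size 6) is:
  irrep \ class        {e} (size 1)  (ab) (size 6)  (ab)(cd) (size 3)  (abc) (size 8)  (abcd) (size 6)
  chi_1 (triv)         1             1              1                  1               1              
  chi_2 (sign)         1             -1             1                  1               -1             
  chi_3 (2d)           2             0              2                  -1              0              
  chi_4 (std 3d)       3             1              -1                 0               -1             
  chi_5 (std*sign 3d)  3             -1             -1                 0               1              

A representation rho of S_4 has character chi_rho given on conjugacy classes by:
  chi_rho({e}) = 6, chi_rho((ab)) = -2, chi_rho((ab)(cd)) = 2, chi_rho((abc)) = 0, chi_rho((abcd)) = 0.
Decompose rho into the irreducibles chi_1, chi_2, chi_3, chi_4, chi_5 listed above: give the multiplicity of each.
Multiplicities: chi_1: 0, chi_2: 1, chi_3: 1, chi_4: 0, chi_5: 1.

Reasoning: Use <chi_rho, chi> = (1/|G|) sum_C |C| * chi_rho(C) * conj(chi(C)) with |G| = 24 for each irreducible chi in the table:
  <chi_rho, chi_1> = (1/24)[1*(6)*conj(1) + 6*(-2)*conj(1) + 3*(2)*conj(1) + 8*(0)*conj(1) + 6*(0)*conj(1)]
      = (1/24)[(6) + (-12) + (6) + (0) + (0)] = 0/24 = 0
  <chi_rho, chi_2> = (1/24)[1*(6)*conj(1) + 6*(-2)*conj(-1) + 3*(2)*conj(1) + 8*(0)*conj(1) + 6*(0)*conj(-1)]
      = (1/24)[(6) + (12) + (6) + (0) + (0)] = 24/24 = 1
  <chi_rho, chi_3> = (1/24)[1*(6)*conj(2) + 6*(-2)*conj(0) + 3*(2)*conj(2) + 8*(0)*conj(-1) + 6*(0)*conj(0)]
      = (1/24)[(12) + (0) + (12) + (0) + (0)] = 24/24 = 1
  <chi_rho, chi_4> = (1/24)[1*(6)*conj(3) + 6*(-2)*conj(1) + 3*(2)*conj(-1) + 8*(0)*conj(0) + 6*(0)*conj(-1)]
      = (1/24)[(18) + (-12) + (-6) + (0) + (0)] = 0/24 = 0
  <chi_rho, chi_5> = (1/24)[1*(6)*conj(3) + 6*(-2)*conj(-1) + 3*(2)*conj(-1) + 8*(0)*conj(0) + 6*(0)*conj(1)]
      = (1/24)[(18) + (12) + (-6) + (0) + (0)] = 24/24 = 1
Dimension check: dim(rho) = sum (mult * dim) = 0*1 + 1*1 + 1*2 + 0*3 + 1*3 = 6 = chi_rho(e) = 6.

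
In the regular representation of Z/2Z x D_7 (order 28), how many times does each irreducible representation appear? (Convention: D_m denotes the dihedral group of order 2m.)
Each irreducible V_i of dimension d_i appears with multiplicity d_i, i.e. rho_reg = (direct sum over all irreducibles V_i) d_i V_i. The irreducible dimensions for Z/2Z x D_7 are 1, 1, 1, 1, 2, 2, 2, 2, 2, 2: 4 irreducibles of dimension 1, each with multiplicity 1; 6 irreducibles of dimension 2, each with multiplicity 2. Total dimension 4*1*1 + 6*2*2 = 28 = |G|.

Argument: General theorem: in the regular representation of a finite group G, each irreducible appears with multiplicity equal to its dimension. Check: dim(rho_reg) = sum d_i^2 = 1 + 1 + 1 + 1 + 4 + 4 + 4 + 4 + 4 + 4 = 28 = |G|.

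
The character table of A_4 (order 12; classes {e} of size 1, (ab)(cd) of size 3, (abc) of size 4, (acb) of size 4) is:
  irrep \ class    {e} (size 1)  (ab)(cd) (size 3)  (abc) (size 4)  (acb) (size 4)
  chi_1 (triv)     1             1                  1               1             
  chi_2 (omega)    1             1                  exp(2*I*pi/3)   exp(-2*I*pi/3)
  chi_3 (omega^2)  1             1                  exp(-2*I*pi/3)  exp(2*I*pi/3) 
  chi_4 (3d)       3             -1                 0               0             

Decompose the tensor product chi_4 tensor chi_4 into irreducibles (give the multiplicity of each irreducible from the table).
chi_4 tensor chi_4 = chi_1 + chi_2 + chi_3 + 2*chi_4 (all other irreducibles have multiplicity 0).

Justification: The character of a tensor product is the pointwise product (chi_4 * chi_4)(C) = chi_4(C) * chi_4(C):
  {e}: (3)*(3), (ab)(cd): (-1)*(-1), (abc): (0)*(0), (acb): (0)*(0)
so (chi_4 * chi_4) takes values
  {e} -> 9, (ab)(cd) -> 1, (abc) -> 0, (acb) -> 0.
Now take the inner product of this character with each irreducible chi from the table, <chi_4*chi_4, chi> = (1/12) sum_C |C| (chi_4*chi_4)(C) conj(chi(C)):
  <chi_4*chi_4, chi_1> = (1/12)[1*(9)*conj(1) + 3*(1)*conj(1) + 4*(0)*conj(1) + 4*(0)*conj(1)]
      = (1/12)[(9) + (3) + (0) + (0)] = 12/12 = 1
  <chi_4*chi_4, chi_2> = (1/12)[1*(9)*conj(1) + 3*(1)*conj(1) + 4*(0)*conj(exp(2*I*pi/3)) + 4*(0)*conj(exp(-2*I*pi/3))]
      = (1/12)[(9) + (3) + (0) + (0)] = 12/12 = 1
  <chi_4*chi_4, chi_3> = (1/12)[1*(9)*conj(1) + 3*(1)*conj(1) + 4*(0)*conj(exp(-2*I*pi/3)) + 4*(0)*conj(exp(2*I*pi/3))]
      = (1/12)[(9) + (3) + (0) + (0)] = 12/12 = 1
  <chi_4*chi_4, chi_4> = (1/12)[1*(9)*conj(3) + 3*(1)*conj(-1) + 4*(0)*conj(0) + 4*(0)*conj(0)]
      = (1/12)[(27) + (-3) + (0) + (0)] = 24/12 = 2
(Exp terms are combined using exp(i*s)*conj(exp(i*t)) = exp(i*(s-t)), and sums of them are collapsed using the identity that for every m > 1 the m distinct m-th roots of unity sum to 0, e.g. 1 + exp(2*I*pi/3) + exp(-2*I*pi/3) = 0.)
Hence the multiplicities are chi_1: 1, chi_2: 1, chi_3: 1, chi_4: 2. Dimension check: dim(chi_4)*dim(chi_4) = 3*3 = 9 and sum (mult * dim) = 1*1 + 1*1 + 1*1 + 2*3 = 9.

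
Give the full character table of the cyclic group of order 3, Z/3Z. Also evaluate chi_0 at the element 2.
Character table of Z/3Z (irreps indexed chi_0,...,chi_2 with chi_k(m) = zeta_3^(k*m), zeta_3 = exp(2*pi*i/3)):
  irrep \ class  {0} (size 1)  {1} (size 1)    {2} (size 1)  
  chi_0          1             1               1             
  chi_1          1             exp(2*I*pi/3)   exp(-2*I*pi/3)
  chi_2          1             exp(-2*I*pi/3)  exp(2*I*pi/3) 

Spot check: chi_0(2) = zeta_3^(0*2) = zeta_3^0 = 1.

Justification: Z/3Z is abelian, so all 3 irreducible complex representations are 1-dimensional. They are given by chi_k(m) = zeta_3^(k*m) for k = 0,...,2. Row orthogonality: sum_m chi_k(m) conj(chi_l(m)) = 3 * [k = l].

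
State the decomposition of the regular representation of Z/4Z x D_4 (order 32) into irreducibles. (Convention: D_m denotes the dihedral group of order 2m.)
Each irreducible V_i of dimension d_i appears with multiplicity d_i, i.e. rho_reg = (direct sum over all irreducibles V_i) d_i V_i. The irreducible dimensions for Z/4Z x D_4 are 1, 1, 1, 1, 1, 1, 1, 1, 1, 1, 1, 1, 1, 1, 1, 1, 2, 2, 2, 2: 16 irreducibles of dimension 1, each with multiplicity 1; 4 irreducibles of dimension 2, each with multiplicity 2. Total dimension 16*1*1 + 4*2*2 = 32 = |G|.

Details: General theorem: in the regular representation of a finite group G, each irreducible appears with multiplicity equal to its dimension. Check: dim(rho_reg) = sum d_i^2 = 1 + 1 + 1 + 1 + 1 + 1 + 1 + 1 + 1 + 1 + 1 + 1 + 1 + 1 + 1 + 1 + 4 + 4 + 4 + 4 = 32 = |G|.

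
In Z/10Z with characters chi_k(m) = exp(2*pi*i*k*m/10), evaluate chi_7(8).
chi_7(8) = zeta_10^56 = exp(-4*I*pi/5)

Explanation: chi_7(8) = zeta_10^(7*8) = zeta_10^56. Since zeta_10^10 = 1, this equals zeta_10^6 = exp(2*pi*i*6/10) = exp(-4*I*pi/5).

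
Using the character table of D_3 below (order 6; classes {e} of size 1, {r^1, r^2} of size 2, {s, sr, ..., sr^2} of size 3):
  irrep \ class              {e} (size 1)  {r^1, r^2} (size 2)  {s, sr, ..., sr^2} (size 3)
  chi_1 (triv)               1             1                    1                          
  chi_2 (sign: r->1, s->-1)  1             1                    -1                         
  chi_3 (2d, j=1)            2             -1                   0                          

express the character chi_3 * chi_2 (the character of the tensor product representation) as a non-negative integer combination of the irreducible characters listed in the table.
chi_3 tensor chi_2 = chi_3 (all other irreducibles have multiplicity 0).

Derivation: The character of a tensor product is the pointwise product (chi_3 * chi_2)(C) = chi_3(C) * chi_2(C):
  {e}: (2)*(1), {r^1, r^2}: (-1)*(1), {s, sr, ..., sr^2}: (0)*(-1)
so (chi_3 * chi_2) takes values
  {e} -> 2, {r^1, r^2} -> -1, {s, sr, ..., sr^2} -> 0.
Now take the inner product of this character with each irreducible chi from the table, <chi_3*chi_2, chi> = (1/6) sum_C |C| (chi_3*chi_2)(C) conj(chi(C)):
  <chi_3*chi_2, chi_1> = (1/6)[1*(2)*conj(1) + 2*(-1)*conj(1) + 3*(0)*conj(1)]
      = (1/6)[(2) + (-2) + (0)] = 0/6 = 0
  <chi_3*chi_2, chi_2> = (1/6)[1*(2)*conj(1) + 2*(-1)*conj(1) + 3*(0)*conj(-1)]
      = (1/6)[(2) + (-2) + (0)] = 0/6 = 0
  <chi_3*chi_2, chi_3> = (1/6)[1*(2)*conj(2) + 2*(-1)*conj(-1) + 3*(0)*conj(0)]
      = (1/6)[(4) + (2) + (0)] = 6/6 = 1
Hence the multiplicities are chi_3: 1. Dimension check: dim(chi_3)*dim(chi_2) = 2*1 = 2 and sum (mult * dim) = 1*2 = 2.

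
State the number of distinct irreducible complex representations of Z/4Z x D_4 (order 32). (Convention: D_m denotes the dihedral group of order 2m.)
20

The number of irreducible complex representations of a finite group equals its number of conjugacy classes. For a direct product, #classes(G x H) = #classes(G) * #classes(H). Z/4Z has 4 classes (abelian), D_4 has 5 classes, so 4 * 5 = 20, so Z/4Z x D_4 (order 32) has exactly 20 irreducible complex representations.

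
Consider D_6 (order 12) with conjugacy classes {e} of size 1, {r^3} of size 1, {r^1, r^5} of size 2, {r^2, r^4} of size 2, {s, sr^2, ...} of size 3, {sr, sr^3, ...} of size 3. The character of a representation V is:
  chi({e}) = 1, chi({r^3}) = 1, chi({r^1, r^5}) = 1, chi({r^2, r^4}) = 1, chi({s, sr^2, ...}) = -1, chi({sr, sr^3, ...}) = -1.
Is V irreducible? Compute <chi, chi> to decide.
Irreducible: <chi, chi> = 1.

<chi, chi> = (1/|G|) sum_C |C| * |chi(C)|^2 = (1/12)[1*|1|^2 + 1*|1|^2 + 2*|1|^2 + 2*|1|^2 + 3*|-1|^2 + 3*|-1|^2]
  = (1/12)[(1) + (1) + (2) + (2) + (3) + (3)] = 12/12 = 1.
A character is irreducible iff <chi, chi> = 1, so this representation is irreducible.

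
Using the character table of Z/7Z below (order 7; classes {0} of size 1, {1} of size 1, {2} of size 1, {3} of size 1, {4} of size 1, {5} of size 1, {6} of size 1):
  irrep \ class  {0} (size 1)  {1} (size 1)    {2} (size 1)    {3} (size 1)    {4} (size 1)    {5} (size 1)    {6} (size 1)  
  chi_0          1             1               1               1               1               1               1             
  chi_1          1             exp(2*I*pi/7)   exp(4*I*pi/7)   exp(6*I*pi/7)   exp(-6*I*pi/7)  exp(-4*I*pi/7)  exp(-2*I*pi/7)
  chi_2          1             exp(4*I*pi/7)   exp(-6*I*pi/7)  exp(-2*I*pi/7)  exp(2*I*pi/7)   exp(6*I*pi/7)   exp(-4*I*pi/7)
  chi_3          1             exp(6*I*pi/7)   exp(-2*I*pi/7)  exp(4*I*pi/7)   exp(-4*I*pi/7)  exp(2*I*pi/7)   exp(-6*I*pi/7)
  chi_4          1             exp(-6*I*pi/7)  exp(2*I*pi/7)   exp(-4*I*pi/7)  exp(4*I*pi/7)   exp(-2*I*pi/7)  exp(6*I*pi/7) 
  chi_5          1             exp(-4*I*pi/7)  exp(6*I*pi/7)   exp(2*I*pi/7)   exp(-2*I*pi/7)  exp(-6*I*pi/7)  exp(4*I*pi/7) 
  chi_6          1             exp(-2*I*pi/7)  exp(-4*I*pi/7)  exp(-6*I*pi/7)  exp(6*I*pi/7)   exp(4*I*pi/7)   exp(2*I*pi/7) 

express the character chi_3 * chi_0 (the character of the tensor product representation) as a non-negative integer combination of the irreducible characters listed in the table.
chi_3 tensor chi_0 = chi_3 (all other irreducibles have multiplicity 0).

Justification: The character of a tensor product is the pointwise product (chi_3 * chi_0)(C) = chi_3(C) * chi_0(C):
  {0}: (1)*(1), {1}: (exp(6*I*pi/7))*(1), {2}: (exp(-2*I*pi/7))*(1), {3}: (exp(4*I*pi/7))*(1), {4}: (exp(-4*I*pi/7))*(1), {5}: (exp(2*I*pi/7))*(1), {6}: (exp(-6*I*pi/7))*(1)
so (chi_3 * chi_0) takes values
  {0} -> 1, {1} -> exp(6*I*pi/7), {2} -> exp(-2*I*pi/7), {3} -> exp(4*I*pi/7), {4} -> exp(-4*I*pi/7), {5} -> exp(2*I*pi/7), {6} -> exp(-6*I*pi/7).
Now take the inner product of this character with each irreducible chi from the table, <chi_3*chi_0, chi> = (1/7) sum_C |C| (chi_3*chi_0)(C) conj(chi(C)):
  <chi_3*chi_0, chi_0> = (1/7)[1*(1)*conj(1) + 1*(exp(6*I*pi/7))*conj(1) + 1*(exp(-2*I*pi/7))*conj(1) + 1*(exp(4*I*pi/7))*conj(1) + 1*(exp(-4*I*pi/7))*conj(1) + 1*(exp(2*I*pi/7))*conj(1) + 1*(exp(-6*I*pi/7))*conj(1)]
      = (1/7)[(1) + (exp(6*I*pi/7)) + (exp(-2*I*pi/7)) + (exp(4*I*pi/7)) + (exp(-4*I*pi/7)) + (exp(2*I*pi/7)) + (exp(-6*I*pi/7))] = 0/7 = 0
  <chi_3*chi_0, chi_1> = (1/7)[1*(1)*conj(1) + 1*(exp(6*I*pi/7))*conj(exp(2*I*pi/7)) + 1*(exp(-2*I*pi/7))*conj(exp(4*I*pi/7)) + 1*(exp(4*I*pi/7))*conj(exp(6*I*pi/7)) + 1*(exp(-4*I*pi/7))*conj(exp(-6*I*pi/7)) + 1*(exp(2*I*pi/7))*conj(exp(-4*I*pi/7)) + 1*(exp(-6*I*pi/7))*conj(exp(-2*I*pi/7))]
      = (1/7)[(1) + (exp(4*I*pi/7)) + (exp(-6*I*pi/7)) + (exp(-2*I*pi/7)) + (exp(2*I*pi/7)) + (exp(6*I*pi/7)) + (exp(-4*I*pi/7))] = 0/7 = 0
  <chi_3*chi_0, chi_2> = (1/7)[1*(1)*conj(1) + 1*(exp(6*I*pi/7))*conj(exp(4*I*pi/7)) + 1*(exp(-2*I*pi/7))*conj(exp(-6*I*pi/7)) + 1*(exp(4*I*pi/7))*conj(exp(-2*I*pi/7)) + 1*(exp(-4*I*pi/7))*conj(exp(2*I*pi/7)) + 1*(exp(2*I*pi/7))*conj(exp(6*I*pi/7)) + 1*(exp(-6*I*pi/7))*conj(exp(-4*I*pi/7))]
      = (1/7)[(1) + (exp(2*I*pi/7)) + (exp(4*I*pi/7)) + (exp(6*I*pi/7)) + (exp(-6*I*pi/7)) + (exp(-4*I*pi/7)) + (exp(-2*I*pi/7))] = 0/7 = 0
  <chi_3*chi_0, chi_3> = (1/7)[1*(1)*conj(1) + 1*(exp(6*I*pi/7))*conj(exp(6*I*pi/7)) + 1*(exp(-2*I*pi/7))*conj(exp(-2*I*pi/7)) + 1*(exp(4*I*pi/7))*conj(exp(4*I*pi/7)) + 1*(exp(-4*I*pi/7))*conj(exp(-4*I*pi/7)) + 1*(exp(2*I*pi/7))*conj(exp(2*I*pi/7)) + 1*(exp(-6*I*pi/7))*conj(exp(-6*I*pi/7))]
      = (1/7)[(1) + (1) + (1) + (1) + (1) + (1) + (1)] = 7/7 = 1
  <chi_3*chi_0, chi_4> = (1/7)[1*(1)*conj(1) + 1*(exp(6*I*pi/7))*conj(exp(-6*I*pi/7)) + 1*(exp(-2*I*pi/7))*conj(exp(2*I*pi/7)) + 1*(exp(4*I*pi/7))*conj(exp(-4*I*pi/7)) + 1*(exp(-4*I*pi/7))*conj(exp(4*I*pi/7)) + 1*(exp(2*I*pi/7))*conj(exp(-2*I*pi/7)) + 1*(exp(-6*I*pi/7))*conj(exp(6*I*pi/7))]
      = (1/7)[(1) + (exp(-2*I*pi/7)) + (exp(-4*I*pi/7)) + (exp(-6*I*pi/7)) + (exp(6*I*pi/7)) + (exp(4*I*pi/7)) + (exp(2*I*pi/7))] = 0/7 = 0
  <chi_3*chi_0, chi_5> = (1/7)[1*(1)*conj(1) + 1*(exp(6*I*pi/7))*conj(exp(-4*I*pi/7)) + 1*(exp(-2*I*pi/7))*conj(exp(6*I*pi/7)) + 1*(exp(4*I*pi/7))*conj(exp(2*I*pi/7)) + 1*(exp(-4*I*pi/7))*conj(exp(-2*I*pi/7)) + 1*(exp(2*I*pi/7))*conj(exp(-6*I*pi/7)) + 1*(exp(-6*I*pi/7))*conj(exp(4*I*pi/7))]
      = (1/7)[(1) + (exp(-4*I*pi/7)) + (exp(6*I*pi/7)) + (exp(2*I*pi/7)) + (exp(-2*I*pi/7)) + (exp(-6*I*pi/7)) + (exp(4*I*pi/7))] = 0/7 = 0
  <chi_3*chi_0, chi_6> = (1/7)[1*(1)*conj(1) + 1*(exp(6*I*pi/7))*conj(exp(-2*I*pi/7)) + 1*(exp(-2*I*pi/7))*conj(exp(-4*I*pi/7)) + 1*(exp(4*I*pi/7))*conj(exp(-6*I*pi/7)) + 1*(exp(-4*I*pi/7))*conj(exp(6*I*pi/7)) + 1*(exp(2*I*pi/7))*conj(exp(4*I*pi/7)) + 1*(exp(-6*I*pi/7))*conj(exp(2*I*pi/7))]
      = (1/7)[(1) + (exp(-6*I*pi/7)) + (exp(2*I*pi/7)) + (exp(-4*I*pi/7)) + (exp(4*I*pi/7)) + (exp(-2*I*pi/7)) + (exp(6*I*pi/7))] = 0/7 = 0
(Exp terms are combined using exp(i*s)*conj(exp(i*t)) = exp(i*(s-t)), and sums of them are collapsed using the identity that for every m > 1 the m distinct m-th roots of unity sum to 0, e.g. 1 + exp(2*I*pi/3) + exp(-2*I*pi/3) = 0.)
Hence the multiplicities are chi_3: 1. Dimension check: dim(chi_3)*dim(chi_0) = 1*1 = 1 and sum (mult * dim) = 1*1 = 1.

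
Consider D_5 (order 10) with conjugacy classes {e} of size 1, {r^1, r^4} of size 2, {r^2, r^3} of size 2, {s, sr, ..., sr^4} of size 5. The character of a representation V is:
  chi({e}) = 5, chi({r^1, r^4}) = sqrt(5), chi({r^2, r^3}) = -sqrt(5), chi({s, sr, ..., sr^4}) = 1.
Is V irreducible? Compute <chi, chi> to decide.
Not irreducible (reducible): <chi, chi> = 5 > 1.

Explanation: <chi, chi> = (1/|G|) sum_C |C| * |chi(C)|^2 = (1/10)[1*|5|^2 + 2*|sqrt(5)|^2 + 2*|-sqrt(5)|^2 + 5*|1|^2]
  = (1/10)[(25) + (10) + (10) + (5)] = 50/10 = 5.
A character is irreducible iff <chi, chi> = 1, so this representation is reducible.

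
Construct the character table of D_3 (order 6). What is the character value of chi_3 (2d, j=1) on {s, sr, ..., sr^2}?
Conjugacy classes: {e} of size 1, {r^1, r^2} of size 2, {s, sr, ..., sr^2} of size 3.
Character table:
  irrep \ class              {e} (size 1)  {r^1, r^2} (size 2)  {s, sr, ..., sr^2} (size 3)
  chi_1 (triv)               1             1                    1                          
  chi_2 (sign: r->1, s->-1)  1             1                    -1                         
  chi_3 (2d, j=1)            2             -1                   0                          

Spot check: chi_3 (2d, j=1) on {s, sr, ..., sr^2} = 0.

Justification: D_3 has order 2*3 = 6 with 3 conjugacy classes, hence 3 irreducibles. Sum of squared dims 1 + 1 + 4 = 6 = |G|. Linear characters come from the abelianisation; the 2-dimensional irreps have character r^k -> 2*cos(2*pi*j*k/3), reflections -> 0.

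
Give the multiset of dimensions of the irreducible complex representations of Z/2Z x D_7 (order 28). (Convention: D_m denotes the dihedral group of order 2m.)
Dimensions: 1, 1, 1, 1, 2, 2, 2, 2, 2, 2

Why: There are 10 irreducibles (= number of conjugacy classes). Their dimensions d_i satisfy sum d_i^2 = |G| = 28: 1 + 1 + 1 + 1 + 4 + 4 + 4 + 4 + 4 + 4 = 28. (For the product with Z/2Z: each of the 2 1-dim characters of Z/2Z tensors with each irrep of D_7, giving 2 copies of each D_7-dimension.)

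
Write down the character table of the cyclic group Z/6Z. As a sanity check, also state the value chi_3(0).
Character table of Z/6Z (irreps indexed chi_0,...,chi_5 with chi_k(m) = zeta_6^(k*m), zeta_6 = exp(2*pi*i/6)):
  irrep \ class  {0} (size 1)  {1} (size 1)    {2} (size 1)    {3} (size 1)  {4} (size 1)    {5} (size 1)  
  chi_0          1             1               1               1             1               1             
  chi_1          1             exp(I*pi/3)     exp(2*I*pi/3)   -1            exp(-2*I*pi/3)  exp(-I*pi/3)  
  chi_2          1             exp(2*I*pi/3)   exp(-2*I*pi/3)  1             exp(2*I*pi/3)   exp(-2*I*pi/3)
  chi_3          1             -1              1               -1            1               -1            
  chi_4          1             exp(-2*I*pi/3)  exp(2*I*pi/3)   1             exp(-2*I*pi/3)  exp(2*I*pi/3) 
  chi_5          1             exp(-I*pi/3)    exp(-2*I*pi/3)  -1            exp(2*I*pi/3)   exp(I*pi/3)   

Spot check: chi_3(0) = zeta_6^(3*0) = zeta_6^0 = 1.

Explanation: Z/6Z is abelian, so all 6 irreducible complex representations are 1-dimensional. They are given by chi_k(m) = zeta_6^(k*m) for k = 0,...,5. Row orthogonality: sum_m chi_k(m) conj(chi_l(m)) = 6 * [k = l].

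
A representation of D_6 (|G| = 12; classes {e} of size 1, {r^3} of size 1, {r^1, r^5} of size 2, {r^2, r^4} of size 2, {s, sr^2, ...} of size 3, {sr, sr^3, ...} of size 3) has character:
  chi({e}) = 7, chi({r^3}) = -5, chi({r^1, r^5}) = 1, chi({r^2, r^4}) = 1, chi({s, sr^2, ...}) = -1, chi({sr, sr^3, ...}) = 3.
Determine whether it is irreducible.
Not irreducible (reducible): <chi, chi> = 9 > 1.

<chi, chi> = (1/|G|) sum_C |C| * |chi(C)|^2 = (1/12)[1*|7|^2 + 1*|-5|^2 + 2*|1|^2 + 2*|1|^2 + 3*|-1|^2 + 3*|3|^2]
  = (1/12)[(49) + (25) + (2) + (2) + (3) + (27)] = 108/12 = 9.
A character is irreducible iff <chi, chi> = 1, so this representation is reducible.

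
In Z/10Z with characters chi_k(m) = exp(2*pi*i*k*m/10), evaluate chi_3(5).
chi_3(5) = zeta_10^15 = -1

Explanation: chi_3(5) = zeta_10^(3*5) = zeta_10^15. Since zeta_10^10 = 1, this equals zeta_10^5 = exp(2*pi*i*5/10) = -1.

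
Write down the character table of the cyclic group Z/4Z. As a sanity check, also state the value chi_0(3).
Character table of Z/4Z (irreps indexed chi_0,...,chi_3 with chi_k(m) = zeta_4^(k*m), zeta_4 = exp(2*pi*i/4)):
  irrep \ class  {0} (size 1)  {1} (size 1)  {2} (size 1)  {3} (size 1)
  chi_0          1             1             1             1           
  chi_1          1             I             -1            -I          
  chi_2          1             -1            1             -1          
  chi_3          1             -I            -1            I           

Spot check: chi_0(3) = zeta_4^(0*3) = zeta_4^0 = 1.

Why: Z/4Z is abelian, so all 4 irreducible complex representations are 1-dimensional. They are given by chi_k(m) = zeta_4^(k*m) for k = 0,...,3. Row orthogonality: sum_m chi_k(m) conj(chi_l(m)) = 4 * [k = l].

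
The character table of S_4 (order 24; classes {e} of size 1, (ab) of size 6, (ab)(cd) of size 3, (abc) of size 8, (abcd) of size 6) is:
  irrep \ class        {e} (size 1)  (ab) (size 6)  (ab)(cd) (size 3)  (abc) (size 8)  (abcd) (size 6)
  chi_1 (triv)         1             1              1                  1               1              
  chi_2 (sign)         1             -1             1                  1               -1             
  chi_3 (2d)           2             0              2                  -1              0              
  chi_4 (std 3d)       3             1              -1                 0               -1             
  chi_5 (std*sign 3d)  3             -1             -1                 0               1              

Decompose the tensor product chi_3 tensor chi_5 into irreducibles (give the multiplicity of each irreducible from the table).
chi_3 tensor chi_5 = chi_4 + chi_5 (all other irreducibles have multiplicity 0).

Explanation: The character of a tensor product is the pointwise product (chi_3 * chi_5)(C) = chi_3(C) * chi_5(C):
  {e}: (2)*(3), (ab): (0)*(-1), (ab)(cd): (2)*(-1), (abc): (-1)*(0), (abcd): (0)*(1)
so (chi_3 * chi_5) takes values
  {e} -> 6, (ab) -> 0, (ab)(cd) -> -2, (abc) -> 0, (abcd) -> 0.
Now take the inner product of this character with each irreducible chi from the table, <chi_3*chi_5, chi> = (1/24) sum_C |C| (chi_3*chi_5)(C) conj(chi(C)):
  <chi_3*chi_5, chi_1> = (1/24)[1*(6)*conj(1) + 6*(0)*conj(1) + 3*(-2)*conj(1) + 8*(0)*conj(1) + 6*(0)*conj(1)]
      = (1/24)[(6) + (0) + (-6) + (0) + (0)] = 0/24 = 0
  <chi_3*chi_5, chi_2> = (1/24)[1*(6)*conj(1) + 6*(0)*conj(-1) + 3*(-2)*conj(1) + 8*(0)*conj(1) + 6*(0)*conj(-1)]
      = (1/24)[(6) + (0) + (-6) + (0) + (0)] = 0/24 = 0
  <chi_3*chi_5, chi_3> = (1/24)[1*(6)*conj(2) + 6*(0)*conj(0) + 3*(-2)*conj(2) + 8*(0)*conj(-1) + 6*(0)*conj(0)]
      = (1/24)[(12) + (0) + (-12) + (0) + (0)] = 0/24 = 0
  <chi_3*chi_5, chi_4> = (1/24)[1*(6)*conj(3) + 6*(0)*conj(1) + 3*(-2)*conj(-1) + 8*(0)*conj(0) + 6*(0)*conj(-1)]
      = (1/24)[(18) + (0) + (6) + (0) + (0)] = 24/24 = 1
  <chi_3*chi_5, chi_5> = (1/24)[1*(6)*conj(3) + 6*(0)*conj(-1) + 3*(-2)*conj(-1) + 8*(0)*conj(0) + 6*(0)*conj(1)]
      = (1/24)[(18) + (0) + (6) + (0) + (0)] = 24/24 = 1
Hence the multiplicities are chi_4: 1, chi_5: 1. Dimension check: dim(chi_3)*dim(chi_5) = 2*3 = 6 and sum (mult * dim) = 1*3 + 1*3 = 6.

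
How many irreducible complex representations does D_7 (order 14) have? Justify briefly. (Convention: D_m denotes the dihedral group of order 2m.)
5

Derivation: The number of irreducible complex representations of a finite group equals its number of conjugacy classes. D_7 has 5 conjugacy classes ((n+3)/2 for n odd), so D_7 (order 14) has exactly 5 irreducible complex representations.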